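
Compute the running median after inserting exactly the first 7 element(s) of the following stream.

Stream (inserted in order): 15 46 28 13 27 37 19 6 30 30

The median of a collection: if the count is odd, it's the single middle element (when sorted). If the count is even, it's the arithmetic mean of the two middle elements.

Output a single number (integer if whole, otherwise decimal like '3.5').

Answer: 27

Derivation:
Step 1: insert 15 -> lo=[15] (size 1, max 15) hi=[] (size 0) -> median=15
Step 2: insert 46 -> lo=[15] (size 1, max 15) hi=[46] (size 1, min 46) -> median=30.5
Step 3: insert 28 -> lo=[15, 28] (size 2, max 28) hi=[46] (size 1, min 46) -> median=28
Step 4: insert 13 -> lo=[13, 15] (size 2, max 15) hi=[28, 46] (size 2, min 28) -> median=21.5
Step 5: insert 27 -> lo=[13, 15, 27] (size 3, max 27) hi=[28, 46] (size 2, min 28) -> median=27
Step 6: insert 37 -> lo=[13, 15, 27] (size 3, max 27) hi=[28, 37, 46] (size 3, min 28) -> median=27.5
Step 7: insert 19 -> lo=[13, 15, 19, 27] (size 4, max 27) hi=[28, 37, 46] (size 3, min 28) -> median=27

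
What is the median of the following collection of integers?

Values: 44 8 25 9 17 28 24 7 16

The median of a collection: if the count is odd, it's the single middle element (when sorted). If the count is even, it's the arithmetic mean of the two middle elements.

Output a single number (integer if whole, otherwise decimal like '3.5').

Step 1: insert 44 -> lo=[44] (size 1, max 44) hi=[] (size 0) -> median=44
Step 2: insert 8 -> lo=[8] (size 1, max 8) hi=[44] (size 1, min 44) -> median=26
Step 3: insert 25 -> lo=[8, 25] (size 2, max 25) hi=[44] (size 1, min 44) -> median=25
Step 4: insert 9 -> lo=[8, 9] (size 2, max 9) hi=[25, 44] (size 2, min 25) -> median=17
Step 5: insert 17 -> lo=[8, 9, 17] (size 3, max 17) hi=[25, 44] (size 2, min 25) -> median=17
Step 6: insert 28 -> lo=[8, 9, 17] (size 3, max 17) hi=[25, 28, 44] (size 3, min 25) -> median=21
Step 7: insert 24 -> lo=[8, 9, 17, 24] (size 4, max 24) hi=[25, 28, 44] (size 3, min 25) -> median=24
Step 8: insert 7 -> lo=[7, 8, 9, 17] (size 4, max 17) hi=[24, 25, 28, 44] (size 4, min 24) -> median=20.5
Step 9: insert 16 -> lo=[7, 8, 9, 16, 17] (size 5, max 17) hi=[24, 25, 28, 44] (size 4, min 24) -> median=17

Answer: 17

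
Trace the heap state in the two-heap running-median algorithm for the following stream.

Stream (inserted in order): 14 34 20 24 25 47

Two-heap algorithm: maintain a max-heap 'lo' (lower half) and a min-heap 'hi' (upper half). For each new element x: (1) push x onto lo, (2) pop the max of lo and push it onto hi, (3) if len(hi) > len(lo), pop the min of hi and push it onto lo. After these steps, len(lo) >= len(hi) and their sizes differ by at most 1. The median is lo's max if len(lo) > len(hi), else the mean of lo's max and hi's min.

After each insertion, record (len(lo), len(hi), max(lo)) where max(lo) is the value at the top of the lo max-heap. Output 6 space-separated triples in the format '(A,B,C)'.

Step 1: insert 14 -> lo=[14] hi=[] -> (len(lo)=1, len(hi)=0, max(lo)=14)
Step 2: insert 34 -> lo=[14] hi=[34] -> (len(lo)=1, len(hi)=1, max(lo)=14)
Step 3: insert 20 -> lo=[14, 20] hi=[34] -> (len(lo)=2, len(hi)=1, max(lo)=20)
Step 4: insert 24 -> lo=[14, 20] hi=[24, 34] -> (len(lo)=2, len(hi)=2, max(lo)=20)
Step 5: insert 25 -> lo=[14, 20, 24] hi=[25, 34] -> (len(lo)=3, len(hi)=2, max(lo)=24)
Step 6: insert 47 -> lo=[14, 20, 24] hi=[25, 34, 47] -> (len(lo)=3, len(hi)=3, max(lo)=24)

Answer: (1,0,14) (1,1,14) (2,1,20) (2,2,20) (3,2,24) (3,3,24)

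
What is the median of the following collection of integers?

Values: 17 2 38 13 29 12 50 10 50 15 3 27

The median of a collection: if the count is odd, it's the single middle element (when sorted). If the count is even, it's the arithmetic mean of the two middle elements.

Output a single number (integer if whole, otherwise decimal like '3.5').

Answer: 16

Derivation:
Step 1: insert 17 -> lo=[17] (size 1, max 17) hi=[] (size 0) -> median=17
Step 2: insert 2 -> lo=[2] (size 1, max 2) hi=[17] (size 1, min 17) -> median=9.5
Step 3: insert 38 -> lo=[2, 17] (size 2, max 17) hi=[38] (size 1, min 38) -> median=17
Step 4: insert 13 -> lo=[2, 13] (size 2, max 13) hi=[17, 38] (size 2, min 17) -> median=15
Step 5: insert 29 -> lo=[2, 13, 17] (size 3, max 17) hi=[29, 38] (size 2, min 29) -> median=17
Step 6: insert 12 -> lo=[2, 12, 13] (size 3, max 13) hi=[17, 29, 38] (size 3, min 17) -> median=15
Step 7: insert 50 -> lo=[2, 12, 13, 17] (size 4, max 17) hi=[29, 38, 50] (size 3, min 29) -> median=17
Step 8: insert 10 -> lo=[2, 10, 12, 13] (size 4, max 13) hi=[17, 29, 38, 50] (size 4, min 17) -> median=15
Step 9: insert 50 -> lo=[2, 10, 12, 13, 17] (size 5, max 17) hi=[29, 38, 50, 50] (size 4, min 29) -> median=17
Step 10: insert 15 -> lo=[2, 10, 12, 13, 15] (size 5, max 15) hi=[17, 29, 38, 50, 50] (size 5, min 17) -> median=16
Step 11: insert 3 -> lo=[2, 3, 10, 12, 13, 15] (size 6, max 15) hi=[17, 29, 38, 50, 50] (size 5, min 17) -> median=15
Step 12: insert 27 -> lo=[2, 3, 10, 12, 13, 15] (size 6, max 15) hi=[17, 27, 29, 38, 50, 50] (size 6, min 17) -> median=16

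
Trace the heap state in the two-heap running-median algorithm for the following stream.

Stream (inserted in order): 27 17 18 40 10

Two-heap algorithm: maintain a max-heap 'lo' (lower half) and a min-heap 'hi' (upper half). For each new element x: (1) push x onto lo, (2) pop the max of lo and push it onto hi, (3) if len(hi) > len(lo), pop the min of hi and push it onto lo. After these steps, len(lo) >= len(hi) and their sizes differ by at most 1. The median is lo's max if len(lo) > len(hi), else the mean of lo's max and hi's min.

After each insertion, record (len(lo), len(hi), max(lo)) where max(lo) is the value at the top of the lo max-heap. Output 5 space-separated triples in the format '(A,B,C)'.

Answer: (1,0,27) (1,1,17) (2,1,18) (2,2,18) (3,2,18)

Derivation:
Step 1: insert 27 -> lo=[27] hi=[] -> (len(lo)=1, len(hi)=0, max(lo)=27)
Step 2: insert 17 -> lo=[17] hi=[27] -> (len(lo)=1, len(hi)=1, max(lo)=17)
Step 3: insert 18 -> lo=[17, 18] hi=[27] -> (len(lo)=2, len(hi)=1, max(lo)=18)
Step 4: insert 40 -> lo=[17, 18] hi=[27, 40] -> (len(lo)=2, len(hi)=2, max(lo)=18)
Step 5: insert 10 -> lo=[10, 17, 18] hi=[27, 40] -> (len(lo)=3, len(hi)=2, max(lo)=18)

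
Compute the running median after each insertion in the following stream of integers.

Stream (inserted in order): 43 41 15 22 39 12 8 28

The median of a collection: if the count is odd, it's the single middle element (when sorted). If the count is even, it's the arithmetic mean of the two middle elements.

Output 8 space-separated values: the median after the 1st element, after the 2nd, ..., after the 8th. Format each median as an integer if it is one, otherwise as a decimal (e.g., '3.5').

Step 1: insert 43 -> lo=[43] (size 1, max 43) hi=[] (size 0) -> median=43
Step 2: insert 41 -> lo=[41] (size 1, max 41) hi=[43] (size 1, min 43) -> median=42
Step 3: insert 15 -> lo=[15, 41] (size 2, max 41) hi=[43] (size 1, min 43) -> median=41
Step 4: insert 22 -> lo=[15, 22] (size 2, max 22) hi=[41, 43] (size 2, min 41) -> median=31.5
Step 5: insert 39 -> lo=[15, 22, 39] (size 3, max 39) hi=[41, 43] (size 2, min 41) -> median=39
Step 6: insert 12 -> lo=[12, 15, 22] (size 3, max 22) hi=[39, 41, 43] (size 3, min 39) -> median=30.5
Step 7: insert 8 -> lo=[8, 12, 15, 22] (size 4, max 22) hi=[39, 41, 43] (size 3, min 39) -> median=22
Step 8: insert 28 -> lo=[8, 12, 15, 22] (size 4, max 22) hi=[28, 39, 41, 43] (size 4, min 28) -> median=25

Answer: 43 42 41 31.5 39 30.5 22 25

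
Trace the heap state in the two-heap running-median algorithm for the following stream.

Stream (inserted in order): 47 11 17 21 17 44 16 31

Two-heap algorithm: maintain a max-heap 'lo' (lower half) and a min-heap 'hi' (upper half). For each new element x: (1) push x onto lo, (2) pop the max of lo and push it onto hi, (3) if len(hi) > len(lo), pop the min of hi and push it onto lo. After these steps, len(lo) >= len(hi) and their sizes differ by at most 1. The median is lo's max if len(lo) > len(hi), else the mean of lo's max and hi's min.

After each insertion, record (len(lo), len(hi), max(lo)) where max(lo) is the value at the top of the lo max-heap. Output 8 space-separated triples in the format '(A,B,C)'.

Step 1: insert 47 -> lo=[47] hi=[] -> (len(lo)=1, len(hi)=0, max(lo)=47)
Step 2: insert 11 -> lo=[11] hi=[47] -> (len(lo)=1, len(hi)=1, max(lo)=11)
Step 3: insert 17 -> lo=[11, 17] hi=[47] -> (len(lo)=2, len(hi)=1, max(lo)=17)
Step 4: insert 21 -> lo=[11, 17] hi=[21, 47] -> (len(lo)=2, len(hi)=2, max(lo)=17)
Step 5: insert 17 -> lo=[11, 17, 17] hi=[21, 47] -> (len(lo)=3, len(hi)=2, max(lo)=17)
Step 6: insert 44 -> lo=[11, 17, 17] hi=[21, 44, 47] -> (len(lo)=3, len(hi)=3, max(lo)=17)
Step 7: insert 16 -> lo=[11, 16, 17, 17] hi=[21, 44, 47] -> (len(lo)=4, len(hi)=3, max(lo)=17)
Step 8: insert 31 -> lo=[11, 16, 17, 17] hi=[21, 31, 44, 47] -> (len(lo)=4, len(hi)=4, max(lo)=17)

Answer: (1,0,47) (1,1,11) (2,1,17) (2,2,17) (3,2,17) (3,3,17) (4,3,17) (4,4,17)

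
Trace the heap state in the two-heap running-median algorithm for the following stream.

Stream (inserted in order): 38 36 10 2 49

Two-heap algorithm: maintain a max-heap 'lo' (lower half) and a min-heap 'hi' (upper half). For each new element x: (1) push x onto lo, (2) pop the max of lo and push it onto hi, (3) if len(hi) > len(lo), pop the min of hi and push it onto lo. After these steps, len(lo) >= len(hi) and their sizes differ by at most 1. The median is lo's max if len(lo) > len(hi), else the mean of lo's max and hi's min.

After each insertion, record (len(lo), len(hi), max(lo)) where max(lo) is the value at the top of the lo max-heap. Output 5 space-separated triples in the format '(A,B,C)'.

Step 1: insert 38 -> lo=[38] hi=[] -> (len(lo)=1, len(hi)=0, max(lo)=38)
Step 2: insert 36 -> lo=[36] hi=[38] -> (len(lo)=1, len(hi)=1, max(lo)=36)
Step 3: insert 10 -> lo=[10, 36] hi=[38] -> (len(lo)=2, len(hi)=1, max(lo)=36)
Step 4: insert 2 -> lo=[2, 10] hi=[36, 38] -> (len(lo)=2, len(hi)=2, max(lo)=10)
Step 5: insert 49 -> lo=[2, 10, 36] hi=[38, 49] -> (len(lo)=3, len(hi)=2, max(lo)=36)

Answer: (1,0,38) (1,1,36) (2,1,36) (2,2,10) (3,2,36)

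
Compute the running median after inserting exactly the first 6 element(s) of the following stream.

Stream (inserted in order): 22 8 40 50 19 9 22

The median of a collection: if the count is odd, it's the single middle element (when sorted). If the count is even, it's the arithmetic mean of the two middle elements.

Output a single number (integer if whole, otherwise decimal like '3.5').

Step 1: insert 22 -> lo=[22] (size 1, max 22) hi=[] (size 0) -> median=22
Step 2: insert 8 -> lo=[8] (size 1, max 8) hi=[22] (size 1, min 22) -> median=15
Step 3: insert 40 -> lo=[8, 22] (size 2, max 22) hi=[40] (size 1, min 40) -> median=22
Step 4: insert 50 -> lo=[8, 22] (size 2, max 22) hi=[40, 50] (size 2, min 40) -> median=31
Step 5: insert 19 -> lo=[8, 19, 22] (size 3, max 22) hi=[40, 50] (size 2, min 40) -> median=22
Step 6: insert 9 -> lo=[8, 9, 19] (size 3, max 19) hi=[22, 40, 50] (size 3, min 22) -> median=20.5

Answer: 20.5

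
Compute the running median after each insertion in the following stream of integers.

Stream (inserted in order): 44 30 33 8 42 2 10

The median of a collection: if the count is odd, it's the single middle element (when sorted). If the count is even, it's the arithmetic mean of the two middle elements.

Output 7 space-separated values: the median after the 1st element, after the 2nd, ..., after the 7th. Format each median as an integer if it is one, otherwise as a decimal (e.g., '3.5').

Answer: 44 37 33 31.5 33 31.5 30

Derivation:
Step 1: insert 44 -> lo=[44] (size 1, max 44) hi=[] (size 0) -> median=44
Step 2: insert 30 -> lo=[30] (size 1, max 30) hi=[44] (size 1, min 44) -> median=37
Step 3: insert 33 -> lo=[30, 33] (size 2, max 33) hi=[44] (size 1, min 44) -> median=33
Step 4: insert 8 -> lo=[8, 30] (size 2, max 30) hi=[33, 44] (size 2, min 33) -> median=31.5
Step 5: insert 42 -> lo=[8, 30, 33] (size 3, max 33) hi=[42, 44] (size 2, min 42) -> median=33
Step 6: insert 2 -> lo=[2, 8, 30] (size 3, max 30) hi=[33, 42, 44] (size 3, min 33) -> median=31.5
Step 7: insert 10 -> lo=[2, 8, 10, 30] (size 4, max 30) hi=[33, 42, 44] (size 3, min 33) -> median=30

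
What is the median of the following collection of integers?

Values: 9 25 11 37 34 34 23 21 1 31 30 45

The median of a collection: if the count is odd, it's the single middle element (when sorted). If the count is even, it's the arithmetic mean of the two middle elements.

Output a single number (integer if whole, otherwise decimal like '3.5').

Step 1: insert 9 -> lo=[9] (size 1, max 9) hi=[] (size 0) -> median=9
Step 2: insert 25 -> lo=[9] (size 1, max 9) hi=[25] (size 1, min 25) -> median=17
Step 3: insert 11 -> lo=[9, 11] (size 2, max 11) hi=[25] (size 1, min 25) -> median=11
Step 4: insert 37 -> lo=[9, 11] (size 2, max 11) hi=[25, 37] (size 2, min 25) -> median=18
Step 5: insert 34 -> lo=[9, 11, 25] (size 3, max 25) hi=[34, 37] (size 2, min 34) -> median=25
Step 6: insert 34 -> lo=[9, 11, 25] (size 3, max 25) hi=[34, 34, 37] (size 3, min 34) -> median=29.5
Step 7: insert 23 -> lo=[9, 11, 23, 25] (size 4, max 25) hi=[34, 34, 37] (size 3, min 34) -> median=25
Step 8: insert 21 -> lo=[9, 11, 21, 23] (size 4, max 23) hi=[25, 34, 34, 37] (size 4, min 25) -> median=24
Step 9: insert 1 -> lo=[1, 9, 11, 21, 23] (size 5, max 23) hi=[25, 34, 34, 37] (size 4, min 25) -> median=23
Step 10: insert 31 -> lo=[1, 9, 11, 21, 23] (size 5, max 23) hi=[25, 31, 34, 34, 37] (size 5, min 25) -> median=24
Step 11: insert 30 -> lo=[1, 9, 11, 21, 23, 25] (size 6, max 25) hi=[30, 31, 34, 34, 37] (size 5, min 30) -> median=25
Step 12: insert 45 -> lo=[1, 9, 11, 21, 23, 25] (size 6, max 25) hi=[30, 31, 34, 34, 37, 45] (size 6, min 30) -> median=27.5

Answer: 27.5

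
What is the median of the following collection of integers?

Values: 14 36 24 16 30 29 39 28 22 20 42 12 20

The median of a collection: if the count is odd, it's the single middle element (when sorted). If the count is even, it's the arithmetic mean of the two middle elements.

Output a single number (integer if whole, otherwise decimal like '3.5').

Answer: 24

Derivation:
Step 1: insert 14 -> lo=[14] (size 1, max 14) hi=[] (size 0) -> median=14
Step 2: insert 36 -> lo=[14] (size 1, max 14) hi=[36] (size 1, min 36) -> median=25
Step 3: insert 24 -> lo=[14, 24] (size 2, max 24) hi=[36] (size 1, min 36) -> median=24
Step 4: insert 16 -> lo=[14, 16] (size 2, max 16) hi=[24, 36] (size 2, min 24) -> median=20
Step 5: insert 30 -> lo=[14, 16, 24] (size 3, max 24) hi=[30, 36] (size 2, min 30) -> median=24
Step 6: insert 29 -> lo=[14, 16, 24] (size 3, max 24) hi=[29, 30, 36] (size 3, min 29) -> median=26.5
Step 7: insert 39 -> lo=[14, 16, 24, 29] (size 4, max 29) hi=[30, 36, 39] (size 3, min 30) -> median=29
Step 8: insert 28 -> lo=[14, 16, 24, 28] (size 4, max 28) hi=[29, 30, 36, 39] (size 4, min 29) -> median=28.5
Step 9: insert 22 -> lo=[14, 16, 22, 24, 28] (size 5, max 28) hi=[29, 30, 36, 39] (size 4, min 29) -> median=28
Step 10: insert 20 -> lo=[14, 16, 20, 22, 24] (size 5, max 24) hi=[28, 29, 30, 36, 39] (size 5, min 28) -> median=26
Step 11: insert 42 -> lo=[14, 16, 20, 22, 24, 28] (size 6, max 28) hi=[29, 30, 36, 39, 42] (size 5, min 29) -> median=28
Step 12: insert 12 -> lo=[12, 14, 16, 20, 22, 24] (size 6, max 24) hi=[28, 29, 30, 36, 39, 42] (size 6, min 28) -> median=26
Step 13: insert 20 -> lo=[12, 14, 16, 20, 20, 22, 24] (size 7, max 24) hi=[28, 29, 30, 36, 39, 42] (size 6, min 28) -> median=24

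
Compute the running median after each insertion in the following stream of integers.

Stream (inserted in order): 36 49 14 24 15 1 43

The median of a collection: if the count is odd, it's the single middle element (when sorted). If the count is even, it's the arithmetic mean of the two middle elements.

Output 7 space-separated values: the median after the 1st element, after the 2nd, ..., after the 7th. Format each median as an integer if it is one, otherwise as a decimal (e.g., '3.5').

Step 1: insert 36 -> lo=[36] (size 1, max 36) hi=[] (size 0) -> median=36
Step 2: insert 49 -> lo=[36] (size 1, max 36) hi=[49] (size 1, min 49) -> median=42.5
Step 3: insert 14 -> lo=[14, 36] (size 2, max 36) hi=[49] (size 1, min 49) -> median=36
Step 4: insert 24 -> lo=[14, 24] (size 2, max 24) hi=[36, 49] (size 2, min 36) -> median=30
Step 5: insert 15 -> lo=[14, 15, 24] (size 3, max 24) hi=[36, 49] (size 2, min 36) -> median=24
Step 6: insert 1 -> lo=[1, 14, 15] (size 3, max 15) hi=[24, 36, 49] (size 3, min 24) -> median=19.5
Step 7: insert 43 -> lo=[1, 14, 15, 24] (size 4, max 24) hi=[36, 43, 49] (size 3, min 36) -> median=24

Answer: 36 42.5 36 30 24 19.5 24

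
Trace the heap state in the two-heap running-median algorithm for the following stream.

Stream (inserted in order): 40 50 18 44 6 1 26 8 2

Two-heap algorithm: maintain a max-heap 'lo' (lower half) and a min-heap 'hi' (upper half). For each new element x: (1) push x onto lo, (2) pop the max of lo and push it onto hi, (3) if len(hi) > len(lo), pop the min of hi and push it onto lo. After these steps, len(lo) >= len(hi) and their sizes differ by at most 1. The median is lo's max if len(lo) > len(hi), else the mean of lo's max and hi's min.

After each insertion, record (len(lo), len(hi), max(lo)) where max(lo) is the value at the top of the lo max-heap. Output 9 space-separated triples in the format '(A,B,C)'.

Step 1: insert 40 -> lo=[40] hi=[] -> (len(lo)=1, len(hi)=0, max(lo)=40)
Step 2: insert 50 -> lo=[40] hi=[50] -> (len(lo)=1, len(hi)=1, max(lo)=40)
Step 3: insert 18 -> lo=[18, 40] hi=[50] -> (len(lo)=2, len(hi)=1, max(lo)=40)
Step 4: insert 44 -> lo=[18, 40] hi=[44, 50] -> (len(lo)=2, len(hi)=2, max(lo)=40)
Step 5: insert 6 -> lo=[6, 18, 40] hi=[44, 50] -> (len(lo)=3, len(hi)=2, max(lo)=40)
Step 6: insert 1 -> lo=[1, 6, 18] hi=[40, 44, 50] -> (len(lo)=3, len(hi)=3, max(lo)=18)
Step 7: insert 26 -> lo=[1, 6, 18, 26] hi=[40, 44, 50] -> (len(lo)=4, len(hi)=3, max(lo)=26)
Step 8: insert 8 -> lo=[1, 6, 8, 18] hi=[26, 40, 44, 50] -> (len(lo)=4, len(hi)=4, max(lo)=18)
Step 9: insert 2 -> lo=[1, 2, 6, 8, 18] hi=[26, 40, 44, 50] -> (len(lo)=5, len(hi)=4, max(lo)=18)

Answer: (1,0,40) (1,1,40) (2,1,40) (2,2,40) (3,2,40) (3,3,18) (4,3,26) (4,4,18) (5,4,18)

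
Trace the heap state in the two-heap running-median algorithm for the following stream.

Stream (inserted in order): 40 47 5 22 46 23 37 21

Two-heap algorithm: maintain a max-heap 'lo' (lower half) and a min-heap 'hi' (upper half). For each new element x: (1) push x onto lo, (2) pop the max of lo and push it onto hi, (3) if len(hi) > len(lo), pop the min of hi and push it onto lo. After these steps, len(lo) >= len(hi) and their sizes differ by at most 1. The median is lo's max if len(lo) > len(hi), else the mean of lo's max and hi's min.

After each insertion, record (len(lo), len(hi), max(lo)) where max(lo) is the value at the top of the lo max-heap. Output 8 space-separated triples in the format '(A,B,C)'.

Step 1: insert 40 -> lo=[40] hi=[] -> (len(lo)=1, len(hi)=0, max(lo)=40)
Step 2: insert 47 -> lo=[40] hi=[47] -> (len(lo)=1, len(hi)=1, max(lo)=40)
Step 3: insert 5 -> lo=[5, 40] hi=[47] -> (len(lo)=2, len(hi)=1, max(lo)=40)
Step 4: insert 22 -> lo=[5, 22] hi=[40, 47] -> (len(lo)=2, len(hi)=2, max(lo)=22)
Step 5: insert 46 -> lo=[5, 22, 40] hi=[46, 47] -> (len(lo)=3, len(hi)=2, max(lo)=40)
Step 6: insert 23 -> lo=[5, 22, 23] hi=[40, 46, 47] -> (len(lo)=3, len(hi)=3, max(lo)=23)
Step 7: insert 37 -> lo=[5, 22, 23, 37] hi=[40, 46, 47] -> (len(lo)=4, len(hi)=3, max(lo)=37)
Step 8: insert 21 -> lo=[5, 21, 22, 23] hi=[37, 40, 46, 47] -> (len(lo)=4, len(hi)=4, max(lo)=23)

Answer: (1,0,40) (1,1,40) (2,1,40) (2,2,22) (3,2,40) (3,3,23) (4,3,37) (4,4,23)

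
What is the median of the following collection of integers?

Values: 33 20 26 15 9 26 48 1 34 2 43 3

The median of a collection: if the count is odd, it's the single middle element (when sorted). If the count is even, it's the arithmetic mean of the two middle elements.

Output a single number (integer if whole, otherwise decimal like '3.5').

Step 1: insert 33 -> lo=[33] (size 1, max 33) hi=[] (size 0) -> median=33
Step 2: insert 20 -> lo=[20] (size 1, max 20) hi=[33] (size 1, min 33) -> median=26.5
Step 3: insert 26 -> lo=[20, 26] (size 2, max 26) hi=[33] (size 1, min 33) -> median=26
Step 4: insert 15 -> lo=[15, 20] (size 2, max 20) hi=[26, 33] (size 2, min 26) -> median=23
Step 5: insert 9 -> lo=[9, 15, 20] (size 3, max 20) hi=[26, 33] (size 2, min 26) -> median=20
Step 6: insert 26 -> lo=[9, 15, 20] (size 3, max 20) hi=[26, 26, 33] (size 3, min 26) -> median=23
Step 7: insert 48 -> lo=[9, 15, 20, 26] (size 4, max 26) hi=[26, 33, 48] (size 3, min 26) -> median=26
Step 8: insert 1 -> lo=[1, 9, 15, 20] (size 4, max 20) hi=[26, 26, 33, 48] (size 4, min 26) -> median=23
Step 9: insert 34 -> lo=[1, 9, 15, 20, 26] (size 5, max 26) hi=[26, 33, 34, 48] (size 4, min 26) -> median=26
Step 10: insert 2 -> lo=[1, 2, 9, 15, 20] (size 5, max 20) hi=[26, 26, 33, 34, 48] (size 5, min 26) -> median=23
Step 11: insert 43 -> lo=[1, 2, 9, 15, 20, 26] (size 6, max 26) hi=[26, 33, 34, 43, 48] (size 5, min 26) -> median=26
Step 12: insert 3 -> lo=[1, 2, 3, 9, 15, 20] (size 6, max 20) hi=[26, 26, 33, 34, 43, 48] (size 6, min 26) -> median=23

Answer: 23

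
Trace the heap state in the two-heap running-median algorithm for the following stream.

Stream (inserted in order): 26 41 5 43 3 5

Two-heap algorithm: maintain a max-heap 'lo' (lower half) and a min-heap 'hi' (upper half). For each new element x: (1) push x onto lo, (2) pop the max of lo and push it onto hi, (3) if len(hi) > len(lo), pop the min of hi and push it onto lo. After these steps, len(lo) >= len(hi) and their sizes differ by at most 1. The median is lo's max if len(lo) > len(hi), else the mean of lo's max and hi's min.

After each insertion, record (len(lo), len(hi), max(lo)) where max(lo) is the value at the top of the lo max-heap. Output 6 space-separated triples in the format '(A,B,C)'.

Step 1: insert 26 -> lo=[26] hi=[] -> (len(lo)=1, len(hi)=0, max(lo)=26)
Step 2: insert 41 -> lo=[26] hi=[41] -> (len(lo)=1, len(hi)=1, max(lo)=26)
Step 3: insert 5 -> lo=[5, 26] hi=[41] -> (len(lo)=2, len(hi)=1, max(lo)=26)
Step 4: insert 43 -> lo=[5, 26] hi=[41, 43] -> (len(lo)=2, len(hi)=2, max(lo)=26)
Step 5: insert 3 -> lo=[3, 5, 26] hi=[41, 43] -> (len(lo)=3, len(hi)=2, max(lo)=26)
Step 6: insert 5 -> lo=[3, 5, 5] hi=[26, 41, 43] -> (len(lo)=3, len(hi)=3, max(lo)=5)

Answer: (1,0,26) (1,1,26) (2,1,26) (2,2,26) (3,2,26) (3,3,5)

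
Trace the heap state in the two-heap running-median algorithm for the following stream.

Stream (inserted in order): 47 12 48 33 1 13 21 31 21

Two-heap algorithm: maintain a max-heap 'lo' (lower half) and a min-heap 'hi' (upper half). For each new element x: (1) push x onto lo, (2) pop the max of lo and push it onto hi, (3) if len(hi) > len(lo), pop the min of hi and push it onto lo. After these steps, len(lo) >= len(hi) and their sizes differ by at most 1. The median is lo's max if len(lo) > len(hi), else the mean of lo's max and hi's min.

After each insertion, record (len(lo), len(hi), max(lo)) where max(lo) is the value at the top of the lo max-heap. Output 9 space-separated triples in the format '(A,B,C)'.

Step 1: insert 47 -> lo=[47] hi=[] -> (len(lo)=1, len(hi)=0, max(lo)=47)
Step 2: insert 12 -> lo=[12] hi=[47] -> (len(lo)=1, len(hi)=1, max(lo)=12)
Step 3: insert 48 -> lo=[12, 47] hi=[48] -> (len(lo)=2, len(hi)=1, max(lo)=47)
Step 4: insert 33 -> lo=[12, 33] hi=[47, 48] -> (len(lo)=2, len(hi)=2, max(lo)=33)
Step 5: insert 1 -> lo=[1, 12, 33] hi=[47, 48] -> (len(lo)=3, len(hi)=2, max(lo)=33)
Step 6: insert 13 -> lo=[1, 12, 13] hi=[33, 47, 48] -> (len(lo)=3, len(hi)=3, max(lo)=13)
Step 7: insert 21 -> lo=[1, 12, 13, 21] hi=[33, 47, 48] -> (len(lo)=4, len(hi)=3, max(lo)=21)
Step 8: insert 31 -> lo=[1, 12, 13, 21] hi=[31, 33, 47, 48] -> (len(lo)=4, len(hi)=4, max(lo)=21)
Step 9: insert 21 -> lo=[1, 12, 13, 21, 21] hi=[31, 33, 47, 48] -> (len(lo)=5, len(hi)=4, max(lo)=21)

Answer: (1,0,47) (1,1,12) (2,1,47) (2,2,33) (3,2,33) (3,3,13) (4,3,21) (4,4,21) (5,4,21)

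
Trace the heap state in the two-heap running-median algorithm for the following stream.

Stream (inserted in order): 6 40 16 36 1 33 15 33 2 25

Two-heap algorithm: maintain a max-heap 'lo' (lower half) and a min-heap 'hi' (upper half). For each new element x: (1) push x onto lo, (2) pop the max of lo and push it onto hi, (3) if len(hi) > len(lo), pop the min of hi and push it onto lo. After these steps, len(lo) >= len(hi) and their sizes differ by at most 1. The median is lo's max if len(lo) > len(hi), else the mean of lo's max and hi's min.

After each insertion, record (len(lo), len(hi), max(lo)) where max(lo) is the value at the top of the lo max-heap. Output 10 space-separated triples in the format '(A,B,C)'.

Answer: (1,0,6) (1,1,6) (2,1,16) (2,2,16) (3,2,16) (3,3,16) (4,3,16) (4,4,16) (5,4,16) (5,5,16)

Derivation:
Step 1: insert 6 -> lo=[6] hi=[] -> (len(lo)=1, len(hi)=0, max(lo)=6)
Step 2: insert 40 -> lo=[6] hi=[40] -> (len(lo)=1, len(hi)=1, max(lo)=6)
Step 3: insert 16 -> lo=[6, 16] hi=[40] -> (len(lo)=2, len(hi)=1, max(lo)=16)
Step 4: insert 36 -> lo=[6, 16] hi=[36, 40] -> (len(lo)=2, len(hi)=2, max(lo)=16)
Step 5: insert 1 -> lo=[1, 6, 16] hi=[36, 40] -> (len(lo)=3, len(hi)=2, max(lo)=16)
Step 6: insert 33 -> lo=[1, 6, 16] hi=[33, 36, 40] -> (len(lo)=3, len(hi)=3, max(lo)=16)
Step 7: insert 15 -> lo=[1, 6, 15, 16] hi=[33, 36, 40] -> (len(lo)=4, len(hi)=3, max(lo)=16)
Step 8: insert 33 -> lo=[1, 6, 15, 16] hi=[33, 33, 36, 40] -> (len(lo)=4, len(hi)=4, max(lo)=16)
Step 9: insert 2 -> lo=[1, 2, 6, 15, 16] hi=[33, 33, 36, 40] -> (len(lo)=5, len(hi)=4, max(lo)=16)
Step 10: insert 25 -> lo=[1, 2, 6, 15, 16] hi=[25, 33, 33, 36, 40] -> (len(lo)=5, len(hi)=5, max(lo)=16)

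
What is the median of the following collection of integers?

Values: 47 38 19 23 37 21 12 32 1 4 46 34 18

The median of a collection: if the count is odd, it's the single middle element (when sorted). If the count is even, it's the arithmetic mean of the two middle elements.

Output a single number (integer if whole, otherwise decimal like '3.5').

Answer: 23

Derivation:
Step 1: insert 47 -> lo=[47] (size 1, max 47) hi=[] (size 0) -> median=47
Step 2: insert 38 -> lo=[38] (size 1, max 38) hi=[47] (size 1, min 47) -> median=42.5
Step 3: insert 19 -> lo=[19, 38] (size 2, max 38) hi=[47] (size 1, min 47) -> median=38
Step 4: insert 23 -> lo=[19, 23] (size 2, max 23) hi=[38, 47] (size 2, min 38) -> median=30.5
Step 5: insert 37 -> lo=[19, 23, 37] (size 3, max 37) hi=[38, 47] (size 2, min 38) -> median=37
Step 6: insert 21 -> lo=[19, 21, 23] (size 3, max 23) hi=[37, 38, 47] (size 3, min 37) -> median=30
Step 7: insert 12 -> lo=[12, 19, 21, 23] (size 4, max 23) hi=[37, 38, 47] (size 3, min 37) -> median=23
Step 8: insert 32 -> lo=[12, 19, 21, 23] (size 4, max 23) hi=[32, 37, 38, 47] (size 4, min 32) -> median=27.5
Step 9: insert 1 -> lo=[1, 12, 19, 21, 23] (size 5, max 23) hi=[32, 37, 38, 47] (size 4, min 32) -> median=23
Step 10: insert 4 -> lo=[1, 4, 12, 19, 21] (size 5, max 21) hi=[23, 32, 37, 38, 47] (size 5, min 23) -> median=22
Step 11: insert 46 -> lo=[1, 4, 12, 19, 21, 23] (size 6, max 23) hi=[32, 37, 38, 46, 47] (size 5, min 32) -> median=23
Step 12: insert 34 -> lo=[1, 4, 12, 19, 21, 23] (size 6, max 23) hi=[32, 34, 37, 38, 46, 47] (size 6, min 32) -> median=27.5
Step 13: insert 18 -> lo=[1, 4, 12, 18, 19, 21, 23] (size 7, max 23) hi=[32, 34, 37, 38, 46, 47] (size 6, min 32) -> median=23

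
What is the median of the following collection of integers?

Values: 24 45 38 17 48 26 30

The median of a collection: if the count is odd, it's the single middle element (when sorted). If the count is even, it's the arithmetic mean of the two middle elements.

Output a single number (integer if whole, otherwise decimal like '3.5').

Answer: 30

Derivation:
Step 1: insert 24 -> lo=[24] (size 1, max 24) hi=[] (size 0) -> median=24
Step 2: insert 45 -> lo=[24] (size 1, max 24) hi=[45] (size 1, min 45) -> median=34.5
Step 3: insert 38 -> lo=[24, 38] (size 2, max 38) hi=[45] (size 1, min 45) -> median=38
Step 4: insert 17 -> lo=[17, 24] (size 2, max 24) hi=[38, 45] (size 2, min 38) -> median=31
Step 5: insert 48 -> lo=[17, 24, 38] (size 3, max 38) hi=[45, 48] (size 2, min 45) -> median=38
Step 6: insert 26 -> lo=[17, 24, 26] (size 3, max 26) hi=[38, 45, 48] (size 3, min 38) -> median=32
Step 7: insert 30 -> lo=[17, 24, 26, 30] (size 4, max 30) hi=[38, 45, 48] (size 3, min 38) -> median=30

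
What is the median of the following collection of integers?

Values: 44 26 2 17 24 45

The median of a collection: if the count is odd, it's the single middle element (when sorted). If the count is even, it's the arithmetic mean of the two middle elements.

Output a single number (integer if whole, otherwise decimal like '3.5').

Answer: 25

Derivation:
Step 1: insert 44 -> lo=[44] (size 1, max 44) hi=[] (size 0) -> median=44
Step 2: insert 26 -> lo=[26] (size 1, max 26) hi=[44] (size 1, min 44) -> median=35
Step 3: insert 2 -> lo=[2, 26] (size 2, max 26) hi=[44] (size 1, min 44) -> median=26
Step 4: insert 17 -> lo=[2, 17] (size 2, max 17) hi=[26, 44] (size 2, min 26) -> median=21.5
Step 5: insert 24 -> lo=[2, 17, 24] (size 3, max 24) hi=[26, 44] (size 2, min 26) -> median=24
Step 6: insert 45 -> lo=[2, 17, 24] (size 3, max 24) hi=[26, 44, 45] (size 3, min 26) -> median=25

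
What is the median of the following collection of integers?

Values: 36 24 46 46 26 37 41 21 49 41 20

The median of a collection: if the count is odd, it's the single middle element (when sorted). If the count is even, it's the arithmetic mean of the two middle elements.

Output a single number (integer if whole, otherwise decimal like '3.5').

Answer: 37

Derivation:
Step 1: insert 36 -> lo=[36] (size 1, max 36) hi=[] (size 0) -> median=36
Step 2: insert 24 -> lo=[24] (size 1, max 24) hi=[36] (size 1, min 36) -> median=30
Step 3: insert 46 -> lo=[24, 36] (size 2, max 36) hi=[46] (size 1, min 46) -> median=36
Step 4: insert 46 -> lo=[24, 36] (size 2, max 36) hi=[46, 46] (size 2, min 46) -> median=41
Step 5: insert 26 -> lo=[24, 26, 36] (size 3, max 36) hi=[46, 46] (size 2, min 46) -> median=36
Step 6: insert 37 -> lo=[24, 26, 36] (size 3, max 36) hi=[37, 46, 46] (size 3, min 37) -> median=36.5
Step 7: insert 41 -> lo=[24, 26, 36, 37] (size 4, max 37) hi=[41, 46, 46] (size 3, min 41) -> median=37
Step 8: insert 21 -> lo=[21, 24, 26, 36] (size 4, max 36) hi=[37, 41, 46, 46] (size 4, min 37) -> median=36.5
Step 9: insert 49 -> lo=[21, 24, 26, 36, 37] (size 5, max 37) hi=[41, 46, 46, 49] (size 4, min 41) -> median=37
Step 10: insert 41 -> lo=[21, 24, 26, 36, 37] (size 5, max 37) hi=[41, 41, 46, 46, 49] (size 5, min 41) -> median=39
Step 11: insert 20 -> lo=[20, 21, 24, 26, 36, 37] (size 6, max 37) hi=[41, 41, 46, 46, 49] (size 5, min 41) -> median=37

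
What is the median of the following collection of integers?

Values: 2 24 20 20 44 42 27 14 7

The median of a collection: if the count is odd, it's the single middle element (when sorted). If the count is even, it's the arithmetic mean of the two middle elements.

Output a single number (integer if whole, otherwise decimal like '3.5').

Answer: 20

Derivation:
Step 1: insert 2 -> lo=[2] (size 1, max 2) hi=[] (size 0) -> median=2
Step 2: insert 24 -> lo=[2] (size 1, max 2) hi=[24] (size 1, min 24) -> median=13
Step 3: insert 20 -> lo=[2, 20] (size 2, max 20) hi=[24] (size 1, min 24) -> median=20
Step 4: insert 20 -> lo=[2, 20] (size 2, max 20) hi=[20, 24] (size 2, min 20) -> median=20
Step 5: insert 44 -> lo=[2, 20, 20] (size 3, max 20) hi=[24, 44] (size 2, min 24) -> median=20
Step 6: insert 42 -> lo=[2, 20, 20] (size 3, max 20) hi=[24, 42, 44] (size 3, min 24) -> median=22
Step 7: insert 27 -> lo=[2, 20, 20, 24] (size 4, max 24) hi=[27, 42, 44] (size 3, min 27) -> median=24
Step 8: insert 14 -> lo=[2, 14, 20, 20] (size 4, max 20) hi=[24, 27, 42, 44] (size 4, min 24) -> median=22
Step 9: insert 7 -> lo=[2, 7, 14, 20, 20] (size 5, max 20) hi=[24, 27, 42, 44] (size 4, min 24) -> median=20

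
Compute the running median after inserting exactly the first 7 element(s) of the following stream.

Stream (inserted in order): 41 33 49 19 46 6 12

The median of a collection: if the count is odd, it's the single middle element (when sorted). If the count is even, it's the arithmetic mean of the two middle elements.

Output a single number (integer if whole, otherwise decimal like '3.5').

Answer: 33

Derivation:
Step 1: insert 41 -> lo=[41] (size 1, max 41) hi=[] (size 0) -> median=41
Step 2: insert 33 -> lo=[33] (size 1, max 33) hi=[41] (size 1, min 41) -> median=37
Step 3: insert 49 -> lo=[33, 41] (size 2, max 41) hi=[49] (size 1, min 49) -> median=41
Step 4: insert 19 -> lo=[19, 33] (size 2, max 33) hi=[41, 49] (size 2, min 41) -> median=37
Step 5: insert 46 -> lo=[19, 33, 41] (size 3, max 41) hi=[46, 49] (size 2, min 46) -> median=41
Step 6: insert 6 -> lo=[6, 19, 33] (size 3, max 33) hi=[41, 46, 49] (size 3, min 41) -> median=37
Step 7: insert 12 -> lo=[6, 12, 19, 33] (size 4, max 33) hi=[41, 46, 49] (size 3, min 41) -> median=33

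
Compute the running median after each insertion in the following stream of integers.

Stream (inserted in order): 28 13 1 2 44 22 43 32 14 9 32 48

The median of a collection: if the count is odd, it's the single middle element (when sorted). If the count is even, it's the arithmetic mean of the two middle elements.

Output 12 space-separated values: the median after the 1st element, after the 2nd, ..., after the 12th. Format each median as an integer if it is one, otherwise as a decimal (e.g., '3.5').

Answer: 28 20.5 13 7.5 13 17.5 22 25 22 18 22 25

Derivation:
Step 1: insert 28 -> lo=[28] (size 1, max 28) hi=[] (size 0) -> median=28
Step 2: insert 13 -> lo=[13] (size 1, max 13) hi=[28] (size 1, min 28) -> median=20.5
Step 3: insert 1 -> lo=[1, 13] (size 2, max 13) hi=[28] (size 1, min 28) -> median=13
Step 4: insert 2 -> lo=[1, 2] (size 2, max 2) hi=[13, 28] (size 2, min 13) -> median=7.5
Step 5: insert 44 -> lo=[1, 2, 13] (size 3, max 13) hi=[28, 44] (size 2, min 28) -> median=13
Step 6: insert 22 -> lo=[1, 2, 13] (size 3, max 13) hi=[22, 28, 44] (size 3, min 22) -> median=17.5
Step 7: insert 43 -> lo=[1, 2, 13, 22] (size 4, max 22) hi=[28, 43, 44] (size 3, min 28) -> median=22
Step 8: insert 32 -> lo=[1, 2, 13, 22] (size 4, max 22) hi=[28, 32, 43, 44] (size 4, min 28) -> median=25
Step 9: insert 14 -> lo=[1, 2, 13, 14, 22] (size 5, max 22) hi=[28, 32, 43, 44] (size 4, min 28) -> median=22
Step 10: insert 9 -> lo=[1, 2, 9, 13, 14] (size 5, max 14) hi=[22, 28, 32, 43, 44] (size 5, min 22) -> median=18
Step 11: insert 32 -> lo=[1, 2, 9, 13, 14, 22] (size 6, max 22) hi=[28, 32, 32, 43, 44] (size 5, min 28) -> median=22
Step 12: insert 48 -> lo=[1, 2, 9, 13, 14, 22] (size 6, max 22) hi=[28, 32, 32, 43, 44, 48] (size 6, min 28) -> median=25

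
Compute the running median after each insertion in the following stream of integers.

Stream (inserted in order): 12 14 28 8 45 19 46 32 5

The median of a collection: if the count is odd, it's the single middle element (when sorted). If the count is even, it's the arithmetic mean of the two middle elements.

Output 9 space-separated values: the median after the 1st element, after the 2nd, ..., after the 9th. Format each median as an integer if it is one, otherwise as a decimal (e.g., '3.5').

Answer: 12 13 14 13 14 16.5 19 23.5 19

Derivation:
Step 1: insert 12 -> lo=[12] (size 1, max 12) hi=[] (size 0) -> median=12
Step 2: insert 14 -> lo=[12] (size 1, max 12) hi=[14] (size 1, min 14) -> median=13
Step 3: insert 28 -> lo=[12, 14] (size 2, max 14) hi=[28] (size 1, min 28) -> median=14
Step 4: insert 8 -> lo=[8, 12] (size 2, max 12) hi=[14, 28] (size 2, min 14) -> median=13
Step 5: insert 45 -> lo=[8, 12, 14] (size 3, max 14) hi=[28, 45] (size 2, min 28) -> median=14
Step 6: insert 19 -> lo=[8, 12, 14] (size 3, max 14) hi=[19, 28, 45] (size 3, min 19) -> median=16.5
Step 7: insert 46 -> lo=[8, 12, 14, 19] (size 4, max 19) hi=[28, 45, 46] (size 3, min 28) -> median=19
Step 8: insert 32 -> lo=[8, 12, 14, 19] (size 4, max 19) hi=[28, 32, 45, 46] (size 4, min 28) -> median=23.5
Step 9: insert 5 -> lo=[5, 8, 12, 14, 19] (size 5, max 19) hi=[28, 32, 45, 46] (size 4, min 28) -> median=19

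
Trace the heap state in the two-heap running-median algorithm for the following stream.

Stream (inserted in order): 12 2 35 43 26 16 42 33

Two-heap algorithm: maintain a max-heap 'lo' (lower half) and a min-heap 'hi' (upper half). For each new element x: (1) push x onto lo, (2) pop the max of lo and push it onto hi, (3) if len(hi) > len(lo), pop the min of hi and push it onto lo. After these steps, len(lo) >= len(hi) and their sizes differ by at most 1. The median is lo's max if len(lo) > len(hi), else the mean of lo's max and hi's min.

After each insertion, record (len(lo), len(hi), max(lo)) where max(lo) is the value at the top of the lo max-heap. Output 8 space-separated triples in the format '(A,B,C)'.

Step 1: insert 12 -> lo=[12] hi=[] -> (len(lo)=1, len(hi)=0, max(lo)=12)
Step 2: insert 2 -> lo=[2] hi=[12] -> (len(lo)=1, len(hi)=1, max(lo)=2)
Step 3: insert 35 -> lo=[2, 12] hi=[35] -> (len(lo)=2, len(hi)=1, max(lo)=12)
Step 4: insert 43 -> lo=[2, 12] hi=[35, 43] -> (len(lo)=2, len(hi)=2, max(lo)=12)
Step 5: insert 26 -> lo=[2, 12, 26] hi=[35, 43] -> (len(lo)=3, len(hi)=2, max(lo)=26)
Step 6: insert 16 -> lo=[2, 12, 16] hi=[26, 35, 43] -> (len(lo)=3, len(hi)=3, max(lo)=16)
Step 7: insert 42 -> lo=[2, 12, 16, 26] hi=[35, 42, 43] -> (len(lo)=4, len(hi)=3, max(lo)=26)
Step 8: insert 33 -> lo=[2, 12, 16, 26] hi=[33, 35, 42, 43] -> (len(lo)=4, len(hi)=4, max(lo)=26)

Answer: (1,0,12) (1,1,2) (2,1,12) (2,2,12) (3,2,26) (3,3,16) (4,3,26) (4,4,26)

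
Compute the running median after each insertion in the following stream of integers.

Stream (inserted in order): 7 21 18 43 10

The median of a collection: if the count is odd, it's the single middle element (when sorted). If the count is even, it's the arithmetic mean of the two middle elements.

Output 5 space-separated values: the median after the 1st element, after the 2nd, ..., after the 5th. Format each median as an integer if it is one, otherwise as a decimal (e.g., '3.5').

Step 1: insert 7 -> lo=[7] (size 1, max 7) hi=[] (size 0) -> median=7
Step 2: insert 21 -> lo=[7] (size 1, max 7) hi=[21] (size 1, min 21) -> median=14
Step 3: insert 18 -> lo=[7, 18] (size 2, max 18) hi=[21] (size 1, min 21) -> median=18
Step 4: insert 43 -> lo=[7, 18] (size 2, max 18) hi=[21, 43] (size 2, min 21) -> median=19.5
Step 5: insert 10 -> lo=[7, 10, 18] (size 3, max 18) hi=[21, 43] (size 2, min 21) -> median=18

Answer: 7 14 18 19.5 18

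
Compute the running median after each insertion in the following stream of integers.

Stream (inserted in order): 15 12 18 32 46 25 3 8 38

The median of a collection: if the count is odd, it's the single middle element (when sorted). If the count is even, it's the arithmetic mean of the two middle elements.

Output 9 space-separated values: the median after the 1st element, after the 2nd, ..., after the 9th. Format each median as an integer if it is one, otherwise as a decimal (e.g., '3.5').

Step 1: insert 15 -> lo=[15] (size 1, max 15) hi=[] (size 0) -> median=15
Step 2: insert 12 -> lo=[12] (size 1, max 12) hi=[15] (size 1, min 15) -> median=13.5
Step 3: insert 18 -> lo=[12, 15] (size 2, max 15) hi=[18] (size 1, min 18) -> median=15
Step 4: insert 32 -> lo=[12, 15] (size 2, max 15) hi=[18, 32] (size 2, min 18) -> median=16.5
Step 5: insert 46 -> lo=[12, 15, 18] (size 3, max 18) hi=[32, 46] (size 2, min 32) -> median=18
Step 6: insert 25 -> lo=[12, 15, 18] (size 3, max 18) hi=[25, 32, 46] (size 3, min 25) -> median=21.5
Step 7: insert 3 -> lo=[3, 12, 15, 18] (size 4, max 18) hi=[25, 32, 46] (size 3, min 25) -> median=18
Step 8: insert 8 -> lo=[3, 8, 12, 15] (size 4, max 15) hi=[18, 25, 32, 46] (size 4, min 18) -> median=16.5
Step 9: insert 38 -> lo=[3, 8, 12, 15, 18] (size 5, max 18) hi=[25, 32, 38, 46] (size 4, min 25) -> median=18

Answer: 15 13.5 15 16.5 18 21.5 18 16.5 18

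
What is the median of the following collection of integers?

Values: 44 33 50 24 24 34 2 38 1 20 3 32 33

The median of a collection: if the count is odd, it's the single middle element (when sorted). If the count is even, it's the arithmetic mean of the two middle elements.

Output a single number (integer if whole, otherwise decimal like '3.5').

Step 1: insert 44 -> lo=[44] (size 1, max 44) hi=[] (size 0) -> median=44
Step 2: insert 33 -> lo=[33] (size 1, max 33) hi=[44] (size 1, min 44) -> median=38.5
Step 3: insert 50 -> lo=[33, 44] (size 2, max 44) hi=[50] (size 1, min 50) -> median=44
Step 4: insert 24 -> lo=[24, 33] (size 2, max 33) hi=[44, 50] (size 2, min 44) -> median=38.5
Step 5: insert 24 -> lo=[24, 24, 33] (size 3, max 33) hi=[44, 50] (size 2, min 44) -> median=33
Step 6: insert 34 -> lo=[24, 24, 33] (size 3, max 33) hi=[34, 44, 50] (size 3, min 34) -> median=33.5
Step 7: insert 2 -> lo=[2, 24, 24, 33] (size 4, max 33) hi=[34, 44, 50] (size 3, min 34) -> median=33
Step 8: insert 38 -> lo=[2, 24, 24, 33] (size 4, max 33) hi=[34, 38, 44, 50] (size 4, min 34) -> median=33.5
Step 9: insert 1 -> lo=[1, 2, 24, 24, 33] (size 5, max 33) hi=[34, 38, 44, 50] (size 4, min 34) -> median=33
Step 10: insert 20 -> lo=[1, 2, 20, 24, 24] (size 5, max 24) hi=[33, 34, 38, 44, 50] (size 5, min 33) -> median=28.5
Step 11: insert 3 -> lo=[1, 2, 3, 20, 24, 24] (size 6, max 24) hi=[33, 34, 38, 44, 50] (size 5, min 33) -> median=24
Step 12: insert 32 -> lo=[1, 2, 3, 20, 24, 24] (size 6, max 24) hi=[32, 33, 34, 38, 44, 50] (size 6, min 32) -> median=28
Step 13: insert 33 -> lo=[1, 2, 3, 20, 24, 24, 32] (size 7, max 32) hi=[33, 33, 34, 38, 44, 50] (size 6, min 33) -> median=32

Answer: 32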